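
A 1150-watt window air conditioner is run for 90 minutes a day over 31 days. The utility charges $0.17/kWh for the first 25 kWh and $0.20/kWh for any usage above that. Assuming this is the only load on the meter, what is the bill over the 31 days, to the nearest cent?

Runtime = 90 min × 31 = 2790 min = 46.5 h
Energy = 1.15 kW × 46.5 h = 53.475 kWh
Tier 1 (0–25 kWh): 25 × $0.17 = $4.25
Above 25 kWh: 28.475 × $0.20 = $5.695
Bill = $9.95

$9.95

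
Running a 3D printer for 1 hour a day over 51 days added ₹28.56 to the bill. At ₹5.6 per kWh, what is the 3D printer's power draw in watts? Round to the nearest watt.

100 W

Energy = ₹28.56 ÷ ₹5.6/kWh = 5.1 kWh
Runtime = 1 h/day × 51 days = 51 h
Power = 5.1 kWh ÷ 51 h = 0.1 kW = 100 W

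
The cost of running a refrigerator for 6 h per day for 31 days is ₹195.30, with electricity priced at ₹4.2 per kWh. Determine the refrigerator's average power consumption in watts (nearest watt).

Energy = ₹195.30 ÷ ₹4.2/kWh = 46.5 kWh
Runtime = 6 h/day × 31 days = 186 h
Power = 46.5 kWh ÷ 186 h = 0.25 kW = 250 W

250 W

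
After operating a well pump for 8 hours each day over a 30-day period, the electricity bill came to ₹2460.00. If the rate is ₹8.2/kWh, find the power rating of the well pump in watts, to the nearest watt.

1250 W

Energy = ₹2460.00 ÷ ₹8.2/kWh = 300 kWh
Runtime = 8 h/day × 30 days = 240 h
Power = 300 kWh ÷ 240 h = 1.25 kW = 1250 W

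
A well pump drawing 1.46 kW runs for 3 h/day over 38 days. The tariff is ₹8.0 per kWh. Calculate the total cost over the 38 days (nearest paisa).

₹1331.52

Runtime = 3 h/day × 38 days = 114 h
Energy = 1.46 kW × 114 h = 166.44 kWh
Cost = 166.44 kWh × ₹8.0/kWh = ₹1331.52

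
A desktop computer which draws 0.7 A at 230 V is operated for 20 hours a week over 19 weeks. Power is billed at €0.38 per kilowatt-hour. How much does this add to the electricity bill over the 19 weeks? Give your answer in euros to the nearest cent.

€23.25

Power = 0.7 A × 230 V = 161 W = 0.161 kW
Runtime = 20 h/week × 19 weeks = 380 h
Energy = 0.161 kW × 380 h = 61.18 kWh
Cost = 61.18 kWh × €0.38/kWh = €23.25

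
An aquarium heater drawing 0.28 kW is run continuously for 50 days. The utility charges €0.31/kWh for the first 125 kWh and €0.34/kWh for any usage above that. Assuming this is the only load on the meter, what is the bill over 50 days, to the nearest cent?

€110.49

Runtime = 24 h × 50 = 1200 h
Energy = 0.28 kW × 1200 h = 336 kWh
Tier 1 (0–125 kWh): 125 × €0.31 = €38.75
Above 125 kWh: 211 × €0.34 = €71.74
Bill = €110.49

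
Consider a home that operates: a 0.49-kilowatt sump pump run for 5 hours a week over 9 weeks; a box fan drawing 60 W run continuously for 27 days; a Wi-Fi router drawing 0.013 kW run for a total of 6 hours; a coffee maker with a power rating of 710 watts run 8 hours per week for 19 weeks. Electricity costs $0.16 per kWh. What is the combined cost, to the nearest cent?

$27.03

sump pump: Runtime = 5 h/week × 9 weeks = 45 h
sump pump: 0.49 kW × 45 h = 22.05 kWh
box fan: Runtime = 24 h × 27 = 648 h
box fan: 0.06 kW × 648 h = 38.88 kWh
Wi-Fi router: 0.013 kW × 6 h = 0.078 kWh
coffee maker: Runtime = 8 h/week × 19 weeks = 152 h
coffee maker: 0.71 kW × 152 h = 107.92 kWh
Total energy = 168.928 kWh
Cost = 168.928 × $0.16 = $27.03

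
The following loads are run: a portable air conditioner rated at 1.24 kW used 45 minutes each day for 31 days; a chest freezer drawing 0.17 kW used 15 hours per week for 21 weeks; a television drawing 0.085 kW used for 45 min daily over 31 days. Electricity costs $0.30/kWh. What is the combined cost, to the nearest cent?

portable air conditioner: Runtime = 45 min × 31 = 1395 min = 23.25 h
portable air conditioner: 1.24 kW × 23.25 h = 28.83 kWh
chest freezer: Runtime = 15 h/week × 21 weeks = 315 h
chest freezer: 0.17 kW × 315 h = 53.55 kWh
television: Runtime = 45 min × 31 = 1395 min = 23.25 h
television: 0.085 kW × 23.25 h = 1.97625 kWh
Total energy = 84.35625 kWh
Cost = 84.35625 × $0.30 = $25.31

$25.31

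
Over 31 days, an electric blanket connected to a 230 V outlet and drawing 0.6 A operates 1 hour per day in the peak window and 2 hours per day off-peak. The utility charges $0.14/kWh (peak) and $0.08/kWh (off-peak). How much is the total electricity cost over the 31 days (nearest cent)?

Power = 0.6 A × 230 V = 138 W = 0.138 kW
Peak energy = 0.138 kW × 1 h × 31 = 4.278 kWh
Off-peak energy = 0.138 kW × 2 h × 31 = 8.556 kWh
Cost = 4.278 × $0.14 + 8.556 × $0.08 = $0.59892 + $0.68448 = $1.28

$1.28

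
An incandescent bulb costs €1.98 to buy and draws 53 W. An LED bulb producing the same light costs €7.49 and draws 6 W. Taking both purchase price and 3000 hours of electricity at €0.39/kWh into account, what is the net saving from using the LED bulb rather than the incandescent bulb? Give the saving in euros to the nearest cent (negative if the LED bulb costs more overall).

incandescent bulb: €1.98 + (53/1000) kW × 3000 h × €0.39 = €1.98 + €62.01 = €63.99
LED bulb: €7.49 + (6/1000) kW × 3000 h × €0.39 = €7.49 + €7.02 = €14.51
Saving = €63.99 − €14.51 = €49.48

€49.48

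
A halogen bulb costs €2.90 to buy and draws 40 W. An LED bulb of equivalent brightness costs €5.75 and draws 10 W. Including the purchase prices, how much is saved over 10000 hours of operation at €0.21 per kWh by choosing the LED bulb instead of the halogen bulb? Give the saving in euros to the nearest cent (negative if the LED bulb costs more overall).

halogen bulb: €2.90 + (40/1000) kW × 10000 h × €0.21 = €2.90 + €84 = €86.9
LED bulb: €5.75 + (10/1000) kW × 10000 h × €0.21 = €5.75 + €21 = €26.75
Saving = €86.9 − €26.75 = €60.15

€60.15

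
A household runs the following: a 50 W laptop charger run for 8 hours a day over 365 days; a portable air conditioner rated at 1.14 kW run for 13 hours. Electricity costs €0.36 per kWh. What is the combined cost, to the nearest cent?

€57.90

laptop charger: Runtime = 8 h/day × 365 days = 2920 h
laptop charger: 0.05 kW × 2920 h = 146 kWh
portable air conditioner: 1.14 kW × 13 h = 14.82 kWh
Total energy = 160.82 kWh
Cost = 160.82 × €0.36 = €57.90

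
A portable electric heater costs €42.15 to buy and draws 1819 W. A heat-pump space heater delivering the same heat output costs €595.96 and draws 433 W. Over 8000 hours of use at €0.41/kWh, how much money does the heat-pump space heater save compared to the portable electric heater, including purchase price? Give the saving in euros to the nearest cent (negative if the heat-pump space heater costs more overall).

portable electric heater: €42.15 + (1819/1000) kW × 8000 h × €0.41 = €42.15 + €5966.32 = €6008.47
heat-pump space heater: €595.96 + (433/1000) kW × 8000 h × €0.41 = €595.96 + €1420.24 = €2016.2
Saving = €6008.47 − €2016.2 = €3992.27

€3992.27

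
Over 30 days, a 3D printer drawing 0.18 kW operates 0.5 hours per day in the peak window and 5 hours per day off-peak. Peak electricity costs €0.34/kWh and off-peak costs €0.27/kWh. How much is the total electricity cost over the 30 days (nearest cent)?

Peak energy = 0.18 kW × 0.5 h × 30 = 2.7 kWh
Off-peak energy = 0.18 kW × 5 h × 30 = 27 kWh
Cost = 2.7 × €0.34 + 27 × €0.27 = €0.918 + €7.29 = €8.21

€8.21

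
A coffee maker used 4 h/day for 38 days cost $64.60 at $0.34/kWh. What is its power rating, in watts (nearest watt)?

1250 W

Energy = $64.60 ÷ $0.34/kWh = 190 kWh
Runtime = 4 h/day × 38 days = 152 h
Power = 190 kWh ÷ 152 h = 1.25 kW = 1250 W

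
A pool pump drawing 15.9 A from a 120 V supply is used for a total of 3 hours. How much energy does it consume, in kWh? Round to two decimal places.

5.72 kWh

Power = 15.9 A × 120 V = 1908 W = 1.908 kW
Energy = 1.908 kW × 3 h = 5.724 kWh ≈ 5.72 kWh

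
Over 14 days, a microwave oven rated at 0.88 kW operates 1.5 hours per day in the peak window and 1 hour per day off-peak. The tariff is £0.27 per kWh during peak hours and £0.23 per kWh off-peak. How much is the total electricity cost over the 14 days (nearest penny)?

£7.82

Peak energy = 0.88 kW × 1.5 h × 14 = 18.48 kWh
Off-peak energy = 0.88 kW × 1 h × 14 = 12.32 kWh
Cost = 18.48 × £0.27 + 12.32 × £0.23 = £4.9896 + £2.8336 = £7.82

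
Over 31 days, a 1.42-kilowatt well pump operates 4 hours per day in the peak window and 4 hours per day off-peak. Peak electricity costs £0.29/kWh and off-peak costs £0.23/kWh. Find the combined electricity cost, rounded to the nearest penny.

Peak energy = 1.42 kW × 4 h × 31 = 176.08 kWh
Off-peak energy = 1.42 kW × 4 h × 31 = 176.08 kWh
Cost = 176.08 × £0.29 + 176.08 × £0.23 = £51.0632 + £40.4984 = £91.56

£91.56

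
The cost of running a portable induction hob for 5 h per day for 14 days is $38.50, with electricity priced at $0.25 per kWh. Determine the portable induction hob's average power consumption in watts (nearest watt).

2200 W

Energy = $38.50 ÷ $0.25/kWh = 154 kWh
Runtime = 5 h/day × 14 days = 70 h
Power = 154 kWh ÷ 70 h = 2.2 kW = 2200 W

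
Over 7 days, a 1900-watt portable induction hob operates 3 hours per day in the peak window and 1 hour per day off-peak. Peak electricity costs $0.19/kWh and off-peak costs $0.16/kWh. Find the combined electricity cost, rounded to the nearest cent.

Peak energy = 1.9 kW × 3 h × 7 = 39.9 kWh
Off-peak energy = 1.9 kW × 1 h × 7 = 13.3 kWh
Cost = 39.9 × $0.19 + 13.3 × $0.16 = $7.581 + $2.128 = $9.71

$9.71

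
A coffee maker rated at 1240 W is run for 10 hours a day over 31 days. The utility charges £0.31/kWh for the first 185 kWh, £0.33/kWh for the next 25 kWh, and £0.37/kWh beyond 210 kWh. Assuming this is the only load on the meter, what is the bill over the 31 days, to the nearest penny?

Runtime = 10 h/day × 31 days = 310 h
Energy = 1.24 kW × 310 h = 384.4 kWh
Tier 1 (0–185 kWh): 185 × £0.31 = £57.35
Tier 2 (185–210 kWh): 25 × £0.33 = £8.25
Above 210 kWh: 174.4 × £0.37 = £64.528
Bill = £130.13

£130.13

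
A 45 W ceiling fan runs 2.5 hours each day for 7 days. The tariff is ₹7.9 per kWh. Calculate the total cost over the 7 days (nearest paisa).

Runtime = 2.5 h/day × 7 days = 17.5 h
Energy = 0.045 kW × 17.5 h = 0.7875 kWh
Cost = 0.7875 kWh × ₹7.9/kWh = ₹6.22

₹6.22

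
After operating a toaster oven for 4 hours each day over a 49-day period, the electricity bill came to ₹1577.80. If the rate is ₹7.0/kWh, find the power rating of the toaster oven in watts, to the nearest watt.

1150 W

Energy = ₹1577.80 ÷ ₹7.0/kWh = 225.4 kWh
Runtime = 4 h/day × 49 days = 196 h
Power = 225.4 kWh ÷ 196 h = 1.15 kW = 1150 W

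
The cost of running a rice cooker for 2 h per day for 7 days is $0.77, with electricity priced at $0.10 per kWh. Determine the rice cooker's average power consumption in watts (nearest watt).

Energy = $0.77 ÷ $0.10/kWh = 7.7 kWh
Runtime = 2 h/day × 7 days = 14 h
Power = 7.7 kWh ÷ 14 h = 0.55 kW = 550 W

550 W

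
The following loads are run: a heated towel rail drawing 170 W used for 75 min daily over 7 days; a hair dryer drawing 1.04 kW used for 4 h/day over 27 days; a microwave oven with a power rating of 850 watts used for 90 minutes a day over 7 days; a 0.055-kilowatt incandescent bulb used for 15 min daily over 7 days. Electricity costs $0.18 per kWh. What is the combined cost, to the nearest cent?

heated towel rail: Runtime = 75 min × 7 = 525 min = 8.75 h
heated towel rail: 0.17 kW × 8.75 h = 1.4875 kWh
hair dryer: Runtime = 4 h/day × 27 days = 108 h
hair dryer: 1.04 kW × 108 h = 112.32 kWh
microwave oven: Runtime = 90 min × 7 = 630 min = 10.5 h
microwave oven: 0.85 kW × 10.5 h = 8.925 kWh
incandescent bulb: Runtime = 15 min × 7 = 105 min = 1.75 h
incandescent bulb: 0.055 kW × 1.75 h = 0.09625 kWh
Total energy = 122.82875 kWh
Cost = 122.82875 × $0.18 = $22.11

$22.11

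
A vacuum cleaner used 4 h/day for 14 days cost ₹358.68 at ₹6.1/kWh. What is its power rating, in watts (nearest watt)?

1050 W

Energy = ₹358.68 ÷ ₹6.1/kWh = 58.8 kWh
Runtime = 4 h/day × 14 days = 56 h
Power = 58.8 kWh ÷ 56 h = 1.05 kW = 1050 W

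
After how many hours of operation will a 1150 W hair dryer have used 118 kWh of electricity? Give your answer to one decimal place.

Hours = 118 kWh ÷ 1.15 kW = 102.6 h

102.6 h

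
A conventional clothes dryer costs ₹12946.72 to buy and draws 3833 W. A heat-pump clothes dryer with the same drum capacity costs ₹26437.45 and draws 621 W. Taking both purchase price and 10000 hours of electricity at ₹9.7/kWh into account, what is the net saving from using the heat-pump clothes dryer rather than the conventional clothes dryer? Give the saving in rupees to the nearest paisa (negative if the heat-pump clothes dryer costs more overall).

₹298073.27

conventional clothes dryer: ₹12946.72 + (3833/1000) kW × 10000 h × ₹9.7 = ₹12946.72 + ₹371801 = ₹384747.72
heat-pump clothes dryer: ₹26437.45 + (621/1000) kW × 10000 h × ₹9.7 = ₹26437.45 + ₹60237 = ₹86674.45
Saving = ₹384747.72 − ₹86674.45 = ₹298073.27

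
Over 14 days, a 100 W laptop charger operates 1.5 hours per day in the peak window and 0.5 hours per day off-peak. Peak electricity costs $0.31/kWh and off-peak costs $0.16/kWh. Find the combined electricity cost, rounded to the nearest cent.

$0.76

Peak energy = 0.1 kW × 1.5 h × 14 = 2.1 kWh
Off-peak energy = 0.1 kW × 0.5 h × 14 = 0.7 kWh
Cost = 2.1 × $0.31 + 0.7 × $0.16 = $0.651 + $0.112 = $0.76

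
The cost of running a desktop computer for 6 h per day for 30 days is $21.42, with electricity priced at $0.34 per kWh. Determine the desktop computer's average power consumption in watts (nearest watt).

Energy = $21.42 ÷ $0.34/kWh = 63 kWh
Runtime = 6 h/day × 30 days = 180 h
Power = 63 kWh ÷ 180 h = 0.35 kW = 350 W

350 W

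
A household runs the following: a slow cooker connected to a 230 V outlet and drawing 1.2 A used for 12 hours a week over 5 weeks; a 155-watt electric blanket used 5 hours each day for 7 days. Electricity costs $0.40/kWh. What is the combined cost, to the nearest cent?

$8.79

slow cooker: Power = 1.2 A × 230 V = 276 W = 0.276 kW
slow cooker: Runtime = 12 h/week × 5 weeks = 60 h
slow cooker: 0.276 kW × 60 h = 16.56 kWh
electric blanket: Runtime = 5 h/day × 7 days = 35 h
electric blanket: 0.155 kW × 35 h = 5.425 kWh
Total energy = 21.985 kWh
Cost = 21.985 × $0.40 = $8.79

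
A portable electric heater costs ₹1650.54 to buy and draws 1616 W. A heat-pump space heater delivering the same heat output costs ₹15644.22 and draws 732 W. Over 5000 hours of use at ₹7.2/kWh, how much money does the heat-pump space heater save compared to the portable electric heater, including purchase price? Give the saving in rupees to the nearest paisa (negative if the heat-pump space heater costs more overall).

₹17830.32

portable electric heater: ₹1650.54 + (1616/1000) kW × 5000 h × ₹7.2 = ₹1650.54 + ₹58176 = ₹59826.54
heat-pump space heater: ₹15644.22 + (732/1000) kW × 5000 h × ₹7.2 = ₹15644.22 + ₹26352 = ₹41996.22
Saving = ₹59826.54 − ₹41996.22 = ₹17830.32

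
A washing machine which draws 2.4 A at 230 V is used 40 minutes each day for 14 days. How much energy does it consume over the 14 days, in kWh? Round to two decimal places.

Power = 2.4 A × 230 V = 552 W = 0.552 kW
Runtime = 40 min × 14 = 560 min = 9.333333… h
Energy = 0.552 kW × 9.333333… h = 5.152 kWh ≈ 5.15 kWh

5.15 kWh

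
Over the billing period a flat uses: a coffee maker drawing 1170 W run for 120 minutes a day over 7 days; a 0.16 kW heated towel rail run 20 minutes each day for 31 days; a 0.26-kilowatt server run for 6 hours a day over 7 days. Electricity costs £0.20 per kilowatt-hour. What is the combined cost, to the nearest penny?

coffee maker: Runtime = 120 min × 7 = 840 min = 14 h
coffee maker: 1.17 kW × 14 h = 16.38 kWh
heated towel rail: Runtime = 20 min × 31 = 620 min = 10.333333… h
heated towel rail: 0.16 kW × 10.333333… h = 1.653333… kWh
server: Runtime = 6 h/day × 7 days = 42 h
server: 0.26 kW × 42 h = 10.92 kWh
Total energy = 28.953333… kWh
Cost = 28.953333… × £0.20 = £5.79

£5.79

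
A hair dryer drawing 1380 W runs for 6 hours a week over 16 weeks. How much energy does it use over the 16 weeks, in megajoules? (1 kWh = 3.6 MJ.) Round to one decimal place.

Runtime = 6 h/week × 16 weeks = 96 h
Energy = 1.38 kW × 96 h = 132.48 kWh
= 132.48 × 3.6 MJ = 476.9 MJ

476.9 MJ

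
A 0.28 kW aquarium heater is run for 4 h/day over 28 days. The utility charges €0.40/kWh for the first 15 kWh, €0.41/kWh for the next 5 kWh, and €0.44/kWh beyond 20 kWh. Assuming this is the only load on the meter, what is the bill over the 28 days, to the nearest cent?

€13.05

Runtime = 4 h/day × 28 days = 112 h
Energy = 0.28 kW × 112 h = 31.36 kWh
Tier 1 (0–15 kWh): 15 × €0.40 = €6
Tier 2 (15–20 kWh): 5 × €0.41 = €2.05
Above 20 kWh: 11.36 × €0.44 = €4.9984
Bill = €13.05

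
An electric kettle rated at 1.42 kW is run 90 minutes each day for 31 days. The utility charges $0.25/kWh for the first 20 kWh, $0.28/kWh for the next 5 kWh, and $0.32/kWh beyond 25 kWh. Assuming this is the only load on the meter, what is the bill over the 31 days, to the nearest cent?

$19.53

Runtime = 90 min × 31 = 2790 min = 46.5 h
Energy = 1.42 kW × 46.5 h = 66.03 kWh
Tier 1 (0–20 kWh): 20 × $0.25 = $5
Tier 2 (20–25 kWh): 5 × $0.28 = $1.4
Above 25 kWh: 41.03 × $0.32 = $13.1296
Bill = $19.53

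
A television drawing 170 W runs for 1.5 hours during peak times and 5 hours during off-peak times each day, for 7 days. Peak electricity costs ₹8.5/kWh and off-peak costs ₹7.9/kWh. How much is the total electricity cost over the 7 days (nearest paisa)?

Peak energy = 0.17 kW × 1.5 h × 7 = 1.785 kWh
Off-peak energy = 0.17 kW × 5 h × 7 = 5.95 kWh
Cost = 1.785 × ₹8.5 + 5.95 × ₹7.9 = ₹15.1725 + ₹47.005 = ₹62.18

₹62.18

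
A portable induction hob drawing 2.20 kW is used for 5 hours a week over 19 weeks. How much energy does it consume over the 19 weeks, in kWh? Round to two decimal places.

209.00 kWh

Runtime = 5 h/week × 19 weeks = 95 h
Energy = 2.2 kW × 95 h = 209 kWh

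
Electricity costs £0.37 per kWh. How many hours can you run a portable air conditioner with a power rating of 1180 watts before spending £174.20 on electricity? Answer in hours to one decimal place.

Energy available = £174.20 ÷ £0.37/kWh = 470.8108 kWh
Hours = 470.8108 kWh ÷ 1.18 kW = 399.0 h

399.0 h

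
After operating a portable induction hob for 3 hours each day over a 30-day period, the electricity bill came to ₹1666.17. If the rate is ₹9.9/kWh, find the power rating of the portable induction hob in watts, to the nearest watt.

Energy = ₹1666.17 ÷ ₹9.9/kWh = 168.3 kWh
Runtime = 3 h/day × 30 days = 90 h
Power = 168.3 kWh ÷ 90 h = 1.87 kW = 1870 W

1870 W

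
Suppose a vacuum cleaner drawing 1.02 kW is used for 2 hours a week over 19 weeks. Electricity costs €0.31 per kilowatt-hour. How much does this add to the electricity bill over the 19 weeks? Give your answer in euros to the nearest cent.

Runtime = 2 h/week × 19 weeks = 38 h
Energy = 1.02 kW × 38 h = 38.76 kWh
Cost = 38.76 kWh × €0.31/kWh = €12.02

€12.02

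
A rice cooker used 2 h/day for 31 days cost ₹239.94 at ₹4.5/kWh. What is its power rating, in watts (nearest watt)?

Energy = ₹239.94 ÷ ₹4.5/kWh = 53.32 kWh
Runtime = 2 h/day × 31 days = 62 h
Power = 53.32 kWh ÷ 62 h = 0.86 kW = 860 W

860 W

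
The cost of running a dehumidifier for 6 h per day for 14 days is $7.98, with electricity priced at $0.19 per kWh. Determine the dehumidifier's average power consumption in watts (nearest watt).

Energy = $7.98 ÷ $0.19/kWh = 42 kWh
Runtime = 6 h/day × 14 days = 84 h
Power = 42 kWh ÷ 84 h = 0.5 kW = 500 W

500 W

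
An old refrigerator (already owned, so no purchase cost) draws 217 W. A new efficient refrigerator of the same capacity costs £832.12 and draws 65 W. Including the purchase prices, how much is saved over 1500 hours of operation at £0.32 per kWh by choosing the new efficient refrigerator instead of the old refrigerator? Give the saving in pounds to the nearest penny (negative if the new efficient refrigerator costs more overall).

old refrigerator: £0.00 + (217/1000) kW × 1500 h × £0.32 = £0.00 + £104.16 = £104.16
new efficient refrigerator: £832.12 + (65/1000) kW × 1500 h × £0.32 = £832.12 + £31.2 = £863.32
Saving = £104.16 − £863.32 = −£759.16

-£759.16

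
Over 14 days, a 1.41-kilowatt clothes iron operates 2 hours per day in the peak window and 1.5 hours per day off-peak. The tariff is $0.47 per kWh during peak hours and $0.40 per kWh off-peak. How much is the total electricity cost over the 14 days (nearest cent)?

$30.40

Peak energy = 1.41 kW × 2 h × 14 = 39.48 kWh
Off-peak energy = 1.41 kW × 1.5 h × 14 = 29.61 kWh
Cost = 39.48 × $0.47 + 29.61 × $0.40 = $18.5556 + $11.844 = $30.40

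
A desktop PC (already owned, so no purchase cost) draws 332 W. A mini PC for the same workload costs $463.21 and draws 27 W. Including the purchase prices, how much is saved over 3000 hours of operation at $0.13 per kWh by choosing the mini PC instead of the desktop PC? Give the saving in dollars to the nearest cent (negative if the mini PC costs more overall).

desktop PC: $0.00 + (332/1000) kW × 3000 h × $0.13 = $0.00 + $129.48 = $129.48
mini PC: $463.21 + (27/1000) kW × 3000 h × $0.13 = $463.21 + $10.53 = $473.74
Saving = $129.48 − $473.74 = −$344.26

-$344.26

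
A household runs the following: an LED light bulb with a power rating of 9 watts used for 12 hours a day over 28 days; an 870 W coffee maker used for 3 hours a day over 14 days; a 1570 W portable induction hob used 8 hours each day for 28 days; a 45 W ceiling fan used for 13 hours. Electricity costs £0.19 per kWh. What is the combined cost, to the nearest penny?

£74.45

LED light bulb: Runtime = 12 h/day × 28 days = 336 h
LED light bulb: 0.009 kW × 336 h = 3.024 kWh
coffee maker: Runtime = 3 h/day × 14 days = 42 h
coffee maker: 0.87 kW × 42 h = 36.54 kWh
portable induction hob: Runtime = 8 h/day × 28 days = 224 h
portable induction hob: 1.57 kW × 224 h = 351.68 kWh
ceiling fan: 0.045 kW × 13 h = 0.585 kWh
Total energy = 391.829 kWh
Cost = 391.829 × £0.19 = £74.45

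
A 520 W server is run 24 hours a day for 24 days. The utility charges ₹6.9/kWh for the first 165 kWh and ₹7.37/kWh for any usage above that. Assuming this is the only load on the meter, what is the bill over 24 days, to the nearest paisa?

₹2129.91

Runtime = 24 h × 24 = 576 h
Energy = 0.52 kW × 576 h = 299.52 kWh
Tier 1 (0–165 kWh): 165 × ₹6.9 = ₹1138.5
Above 165 kWh: 134.52 × ₹7.37 = ₹991.4124
Bill = ₹2129.91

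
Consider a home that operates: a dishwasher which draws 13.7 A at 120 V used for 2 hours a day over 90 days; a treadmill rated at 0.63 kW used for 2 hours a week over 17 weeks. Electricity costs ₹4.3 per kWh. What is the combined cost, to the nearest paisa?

₹1364.56

dishwasher: Power = 13.7 A × 120 V = 1644 W = 1.644 kW
dishwasher: Runtime = 2 h/day × 90 days = 180 h
dishwasher: 1.644 kW × 180 h = 295.92 kWh
treadmill: Runtime = 2 h/week × 17 weeks = 34 h
treadmill: 0.63 kW × 34 h = 21.42 kWh
Total energy = 317.34 kWh
Cost = 317.34 × ₹4.3 = ₹1364.56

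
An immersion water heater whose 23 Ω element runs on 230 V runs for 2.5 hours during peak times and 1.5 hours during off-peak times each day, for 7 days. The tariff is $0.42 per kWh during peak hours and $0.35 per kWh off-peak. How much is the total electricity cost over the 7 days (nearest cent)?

$25.36

Power = V²/R = 230²/23 = 2300 W = 2.3 kW
Peak energy = 2.3 kW × 2.5 h × 7 = 40.25 kWh
Off-peak energy = 2.3 kW × 1.5 h × 7 = 24.15 kWh
Cost = 40.25 × $0.42 + 24.15 × $0.35 = $16.905 + $8.4525 = $25.36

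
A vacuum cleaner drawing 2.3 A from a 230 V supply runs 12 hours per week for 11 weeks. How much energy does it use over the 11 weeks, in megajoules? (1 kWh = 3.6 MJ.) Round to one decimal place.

Power = 2.3 A × 230 V = 529 W = 0.529 kW
Runtime = 12 h/week × 11 weeks = 132 h
Energy = 0.529 kW × 132 h = 69.828 kWh
= 69.828 × 3.6 MJ = 251.4 MJ

251.4 MJ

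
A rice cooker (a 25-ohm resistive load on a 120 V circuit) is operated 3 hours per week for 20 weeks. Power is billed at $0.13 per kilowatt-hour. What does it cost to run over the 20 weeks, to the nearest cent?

$4.49

Power = V²/R = 120²/25 = 576 W = 0.576 kW
Runtime = 3 h/week × 20 weeks = 60 h
Energy = 0.576 kW × 60 h = 34.56 kWh
Cost = 34.56 kWh × $0.13/kWh = $4.49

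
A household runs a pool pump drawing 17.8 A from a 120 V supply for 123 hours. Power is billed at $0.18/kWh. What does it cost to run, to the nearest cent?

Power = 17.8 A × 120 V = 2136 W = 2.136 kW
Energy = 2.136 kW × 123 h = 262.728 kWh
Cost = 262.728 kWh × $0.18/kWh = $47.29

$47.29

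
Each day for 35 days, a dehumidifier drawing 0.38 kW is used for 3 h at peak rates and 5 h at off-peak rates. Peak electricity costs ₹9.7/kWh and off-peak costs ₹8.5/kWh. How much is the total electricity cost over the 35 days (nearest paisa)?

₹952.28

Peak energy = 0.38 kW × 3 h × 35 = 39.9 kWh
Off-peak energy = 0.38 kW × 5 h × 35 = 66.5 kWh
Cost = 39.9 × ₹9.7 + 66.5 × ₹8.5 = ₹387.03 + ₹565.25 = ₹952.28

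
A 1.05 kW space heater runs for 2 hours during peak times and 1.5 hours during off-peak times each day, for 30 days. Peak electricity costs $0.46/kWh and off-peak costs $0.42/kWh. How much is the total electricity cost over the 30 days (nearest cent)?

Peak energy = 1.05 kW × 2 h × 30 = 63 kWh
Off-peak energy = 1.05 kW × 1.5 h × 30 = 47.25 kWh
Cost = 63 × $0.46 + 47.25 × $0.42 = $28.98 + $19.845 = $48.83

$48.83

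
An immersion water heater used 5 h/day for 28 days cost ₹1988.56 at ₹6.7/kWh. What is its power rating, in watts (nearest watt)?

2120 W

Energy = ₹1988.56 ÷ ₹6.7/kWh = 296.8 kWh
Runtime = 5 h/day × 28 days = 140 h
Power = 296.8 kWh ÷ 140 h = 2.12 kW = 2120 W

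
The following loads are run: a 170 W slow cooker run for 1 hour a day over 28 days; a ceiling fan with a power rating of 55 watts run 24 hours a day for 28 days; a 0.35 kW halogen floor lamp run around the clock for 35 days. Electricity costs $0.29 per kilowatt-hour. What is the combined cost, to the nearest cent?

slow cooker: Runtime = 1 h/day × 28 days = 28 h
slow cooker: 0.17 kW × 28 h = 4.76 kWh
ceiling fan: Runtime = 24 h × 28 = 672 h
ceiling fan: 0.055 kW × 672 h = 36.96 kWh
halogen floor lamp: Runtime = 24 h × 35 = 840 h
halogen floor lamp: 0.35 kW × 840 h = 294 kWh
Total energy = 335.72 kWh
Cost = 335.72 × $0.29 = $97.36

$97.36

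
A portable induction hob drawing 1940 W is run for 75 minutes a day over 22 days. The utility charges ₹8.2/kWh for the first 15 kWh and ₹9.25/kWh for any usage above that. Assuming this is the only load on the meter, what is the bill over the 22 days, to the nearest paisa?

₹477.74

Runtime = 75 min × 22 = 1650 min = 27.5 h
Energy = 1.94 kW × 27.5 h = 53.35 kWh
Tier 1 (0–15 kWh): 15 × ₹8.2 = ₹123
Above 15 kWh: 38.35 × ₹9.25 = ₹354.7375
Bill = ₹477.74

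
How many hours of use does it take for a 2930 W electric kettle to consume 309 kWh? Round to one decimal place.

105.5 h

Hours = 309 kWh ÷ 2.93 kW = 105.5 h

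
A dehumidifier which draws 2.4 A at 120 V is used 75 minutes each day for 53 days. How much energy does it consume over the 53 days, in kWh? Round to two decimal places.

Power = 2.4 A × 120 V = 288 W = 0.288 kW
Runtime = 75 min × 53 = 3975 min = 66.25 h
Energy = 0.288 kW × 66.25 h = 19.08 kWh

19.08 kWh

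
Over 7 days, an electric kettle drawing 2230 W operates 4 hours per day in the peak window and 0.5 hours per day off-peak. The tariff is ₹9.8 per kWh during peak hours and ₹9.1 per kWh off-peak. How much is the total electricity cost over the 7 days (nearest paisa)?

Peak energy = 2.23 kW × 4 h × 7 = 62.44 kWh
Off-peak energy = 2.23 kW × 0.5 h × 7 = 7.805 kWh
Cost = 62.44 × ₹9.8 + 7.805 × ₹9.1 = ₹611.912 + ₹71.0255 = ₹682.94

₹682.94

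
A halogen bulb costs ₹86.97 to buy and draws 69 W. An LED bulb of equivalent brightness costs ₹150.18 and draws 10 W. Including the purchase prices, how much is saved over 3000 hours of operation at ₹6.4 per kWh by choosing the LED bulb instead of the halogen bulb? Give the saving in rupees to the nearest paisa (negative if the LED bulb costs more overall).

₹1069.59

halogen bulb: ₹86.97 + (69/1000) kW × 3000 h × ₹6.4 = ₹86.97 + ₹1324.8 = ₹1411.77
LED bulb: ₹150.18 + (10/1000) kW × 3000 h × ₹6.4 = ₹150.18 + ₹192 = ₹342.18
Saving = ₹1411.77 − ₹342.18 = ₹1069.59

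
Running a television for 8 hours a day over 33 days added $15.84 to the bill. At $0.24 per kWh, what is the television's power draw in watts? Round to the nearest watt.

250 W

Energy = $15.84 ÷ $0.24/kWh = 66 kWh
Runtime = 8 h/day × 33 days = 264 h
Power = 66 kWh ÷ 264 h = 0.25 kW = 250 W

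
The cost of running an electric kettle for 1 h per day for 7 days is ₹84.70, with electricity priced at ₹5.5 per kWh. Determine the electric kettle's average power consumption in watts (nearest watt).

2200 W

Energy = ₹84.70 ÷ ₹5.5/kWh = 15.4 kWh
Runtime = 1 h/day × 7 days = 7 h
Power = 15.4 kWh ÷ 7 h = 2.2 kW = 2200 W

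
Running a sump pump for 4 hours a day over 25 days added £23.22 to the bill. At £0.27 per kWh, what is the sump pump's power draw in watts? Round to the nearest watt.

860 W

Energy = £23.22 ÷ £0.27/kWh = 86 kWh
Runtime = 4 h/day × 25 days = 100 h
Power = 86 kWh ÷ 100 h = 0.86 kW = 860 W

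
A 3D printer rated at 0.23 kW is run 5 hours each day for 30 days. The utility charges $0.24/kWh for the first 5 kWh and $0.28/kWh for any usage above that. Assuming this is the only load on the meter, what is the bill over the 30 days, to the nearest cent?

Runtime = 5 h/day × 30 days = 150 h
Energy = 0.23 kW × 150 h = 34.5 kWh
Tier 1 (0–5 kWh): 5 × $0.24 = $1.2
Above 5 kWh: 29.5 × $0.28 = $8.26
Bill = $9.46

$9.46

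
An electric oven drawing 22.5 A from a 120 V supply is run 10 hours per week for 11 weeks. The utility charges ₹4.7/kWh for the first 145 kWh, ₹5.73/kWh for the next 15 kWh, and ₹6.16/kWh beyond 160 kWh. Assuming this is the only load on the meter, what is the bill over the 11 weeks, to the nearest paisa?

Power = 22.5 A × 120 V = 2700 W = 2.7 kW
Runtime = 10 h/week × 11 weeks = 110 h
Energy = 2.7 kW × 110 h = 297 kWh
Tier 1 (0–145 kWh): 145 × ₹4.7 = ₹681.5
Tier 2 (145–160 kWh): 15 × ₹5.73 = ₹85.95
Above 160 kWh: 137 × ₹6.16 = ₹843.92
Bill = ₹1611.37

₹1611.37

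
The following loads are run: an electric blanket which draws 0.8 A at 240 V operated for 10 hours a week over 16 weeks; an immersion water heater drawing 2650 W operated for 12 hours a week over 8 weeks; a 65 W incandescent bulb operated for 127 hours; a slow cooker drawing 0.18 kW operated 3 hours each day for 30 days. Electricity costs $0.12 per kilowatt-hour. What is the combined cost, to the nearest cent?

$37.15

electric blanket: Power = 0.8 A × 240 V = 192 W = 0.192 kW
electric blanket: Runtime = 10 h/week × 16 weeks = 160 h
electric blanket: 0.192 kW × 160 h = 30.72 kWh
immersion water heater: Runtime = 12 h/week × 8 weeks = 96 h
immersion water heater: 2.65 kW × 96 h = 254.4 kWh
incandescent bulb: 0.065 kW × 127 h = 8.255 kWh
slow cooker: Runtime = 3 h/day × 30 days = 90 h
slow cooker: 0.18 kW × 90 h = 16.2 kWh
Total energy = 309.575 kWh
Cost = 309.575 × $0.12 = $37.15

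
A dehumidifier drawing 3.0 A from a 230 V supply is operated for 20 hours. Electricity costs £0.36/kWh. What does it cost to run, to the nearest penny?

£4.97

Power = 3.0 A × 230 V = 690 W = 0.69 kW
Energy = 0.69 kW × 20 h = 13.8 kWh
Cost = 13.8 kWh × £0.36/kWh = £4.97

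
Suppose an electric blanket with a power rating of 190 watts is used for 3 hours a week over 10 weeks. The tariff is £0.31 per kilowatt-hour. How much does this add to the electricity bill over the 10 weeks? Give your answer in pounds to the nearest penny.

Runtime = 3 h/week × 10 weeks = 30 h
Energy = 0.19 kW × 30 h = 5.7 kWh
Cost = 5.7 kWh × £0.31/kWh = £1.77

£1.77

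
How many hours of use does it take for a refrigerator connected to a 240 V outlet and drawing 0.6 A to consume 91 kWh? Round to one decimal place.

Power = 0.6 A × 240 V = 144 W = 0.144 kW
Hours = 91 kWh ÷ 0.144 kW = 631.9 h

631.9 h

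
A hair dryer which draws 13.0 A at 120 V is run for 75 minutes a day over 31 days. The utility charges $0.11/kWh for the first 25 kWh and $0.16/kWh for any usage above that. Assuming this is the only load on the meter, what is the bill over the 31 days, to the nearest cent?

Power = 13.0 A × 120 V = 1560 W = 1.56 kW
Runtime = 75 min × 31 = 2325 min = 38.75 h
Energy = 1.56 kW × 38.75 h = 60.45 kWh
Tier 1 (0–25 kWh): 25 × $0.11 = $2.75
Above 25 kWh: 35.45 × $0.16 = $5.672
Bill = $8.42

$8.42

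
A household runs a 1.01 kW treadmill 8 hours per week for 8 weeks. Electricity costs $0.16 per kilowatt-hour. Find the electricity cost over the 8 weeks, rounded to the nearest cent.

Runtime = 8 h/week × 8 weeks = 64 h
Energy = 1.01 kW × 64 h = 64.64 kWh
Cost = 64.64 kWh × $0.16/kWh = $10.34

$10.34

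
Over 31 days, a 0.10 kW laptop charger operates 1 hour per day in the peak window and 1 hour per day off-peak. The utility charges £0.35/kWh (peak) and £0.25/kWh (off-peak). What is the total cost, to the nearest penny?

Peak energy = 0.1 kW × 1 h × 31 = 3.1 kWh
Off-peak energy = 0.1 kW × 1 h × 31 = 3.1 kWh
Cost = 3.1 × £0.35 + 3.1 × £0.25 = £1.085 + £0.775 = £1.86

£1.86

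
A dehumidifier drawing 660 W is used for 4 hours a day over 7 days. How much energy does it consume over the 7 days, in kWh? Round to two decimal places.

Runtime = 4 h/day × 7 days = 28 h
Energy = 0.66 kW × 28 h = 18.48 kWh

18.48 kWh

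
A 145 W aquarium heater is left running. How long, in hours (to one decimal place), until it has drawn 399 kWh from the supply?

Hours = 399 kWh ÷ 0.145 kW = 2751.7 h

2751.7 h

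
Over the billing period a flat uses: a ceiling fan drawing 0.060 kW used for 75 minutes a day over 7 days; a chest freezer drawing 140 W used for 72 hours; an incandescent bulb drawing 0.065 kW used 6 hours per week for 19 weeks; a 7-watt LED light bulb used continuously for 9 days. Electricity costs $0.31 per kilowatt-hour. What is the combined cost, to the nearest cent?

$6.05

ceiling fan: Runtime = 75 min × 7 = 525 min = 8.75 h
ceiling fan: 0.06 kW × 8.75 h = 0.525 kWh
chest freezer: 0.14 kW × 72 h = 10.08 kWh
incandescent bulb: Runtime = 6 h/week × 19 weeks = 114 h
incandescent bulb: 0.065 kW × 114 h = 7.41 kWh
LED light bulb: Runtime = 24 h × 9 = 216 h
LED light bulb: 0.007 kW × 216 h = 1.512 kWh
Total energy = 19.527 kWh
Cost = 19.527 × $0.31 = $6.05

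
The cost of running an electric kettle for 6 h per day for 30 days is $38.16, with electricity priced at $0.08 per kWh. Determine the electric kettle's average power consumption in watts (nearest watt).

Energy = $38.16 ÷ $0.08/kWh = 477 kWh
Runtime = 6 h/day × 30 days = 180 h
Power = 477 kWh ÷ 180 h = 2.65 kW = 2650 W

2650 W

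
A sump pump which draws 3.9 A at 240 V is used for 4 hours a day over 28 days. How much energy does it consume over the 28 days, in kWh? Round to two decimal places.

104.83 kWh

Power = 3.9 A × 240 V = 936 W = 0.936 kW
Runtime = 4 h/day × 28 days = 112 h
Energy = 0.936 kW × 112 h = 104.832 kWh ≈ 104.83 kWh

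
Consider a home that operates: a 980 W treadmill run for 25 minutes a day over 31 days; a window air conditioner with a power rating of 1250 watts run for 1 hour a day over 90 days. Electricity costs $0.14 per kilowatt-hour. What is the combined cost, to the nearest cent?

treadmill: Runtime = 25 min × 31 = 775 min = 12.916666… h
treadmill: 0.98 kW × 12.916666… h = 12.658333… kWh
window air conditioner: Runtime = 1 h/day × 90 days = 90 h
window air conditioner: 1.25 kW × 90 h = 112.5 kWh
Total energy = 125.158333… kWh
Cost = 125.158333… × $0.14 = $17.52

$17.52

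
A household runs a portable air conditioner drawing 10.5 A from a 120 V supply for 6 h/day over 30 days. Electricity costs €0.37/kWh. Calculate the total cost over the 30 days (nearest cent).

Power = 10.5 A × 120 V = 1260 W = 1.26 kW
Runtime = 6 h/day × 30 days = 180 h
Energy = 1.26 kW × 180 h = 226.8 kWh
Cost = 226.8 kWh × €0.37/kWh = €83.92

€83.92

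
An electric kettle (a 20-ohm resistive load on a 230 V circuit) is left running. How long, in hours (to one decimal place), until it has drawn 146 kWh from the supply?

Power = V²/R = 230²/20 = 2645 W = 2.645 kW
Hours = 146 kWh ÷ 2.645 kW = 55.2 h

55.2 h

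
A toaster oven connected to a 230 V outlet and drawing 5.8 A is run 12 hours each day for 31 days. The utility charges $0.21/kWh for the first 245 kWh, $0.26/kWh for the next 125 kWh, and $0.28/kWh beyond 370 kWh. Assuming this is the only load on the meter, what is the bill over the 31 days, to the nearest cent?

Power = 5.8 A × 230 V = 1334 W = 1.334 kW
Runtime = 12 h/day × 31 days = 372 h
Energy = 1.334 kW × 372 h = 496.248 kWh
Tier 1 (0–245 kWh): 245 × $0.21 = $51.45
Tier 2 (245–370 kWh): 125 × $0.26 = $32.5
Above 370 kWh: 126.248 × $0.28 = $35.34944
Bill = $119.30

$119.30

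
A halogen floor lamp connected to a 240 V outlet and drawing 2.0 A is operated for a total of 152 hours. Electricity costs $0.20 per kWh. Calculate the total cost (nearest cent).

Power = 2.0 A × 240 V = 480 W = 0.48 kW
Energy = 0.48 kW × 152 h = 72.96 kWh
Cost = 72.96 kWh × $0.20/kWh = $14.59

$14.59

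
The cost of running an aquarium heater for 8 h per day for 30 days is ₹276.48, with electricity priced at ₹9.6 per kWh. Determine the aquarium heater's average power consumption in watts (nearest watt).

120 W

Energy = ₹276.48 ÷ ₹9.6/kWh = 28.8 kWh
Runtime = 8 h/day × 30 days = 240 h
Power = 28.8 kWh ÷ 240 h = 0.12 kW = 120 W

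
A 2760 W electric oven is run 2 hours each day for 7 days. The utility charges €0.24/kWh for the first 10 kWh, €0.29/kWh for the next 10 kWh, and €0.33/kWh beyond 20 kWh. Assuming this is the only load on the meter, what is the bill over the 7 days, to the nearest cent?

Runtime = 2 h/day × 7 days = 14 h
Energy = 2.76 kW × 14 h = 38.64 kWh
Tier 1 (0–10 kWh): 10 × €0.24 = €2.4
Tier 2 (10–20 kWh): 10 × €0.29 = €2.9
Above 20 kWh: 18.64 × €0.33 = €6.1512
Bill = €11.45

€11.45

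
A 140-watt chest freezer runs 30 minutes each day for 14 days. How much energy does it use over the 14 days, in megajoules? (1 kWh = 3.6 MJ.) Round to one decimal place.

Runtime = 30 min × 14 = 420 min = 7 h
Energy = 0.14 kW × 7 h = 0.98 kWh
= 0.98 × 3.6 MJ = 3.5 MJ

3.5 MJ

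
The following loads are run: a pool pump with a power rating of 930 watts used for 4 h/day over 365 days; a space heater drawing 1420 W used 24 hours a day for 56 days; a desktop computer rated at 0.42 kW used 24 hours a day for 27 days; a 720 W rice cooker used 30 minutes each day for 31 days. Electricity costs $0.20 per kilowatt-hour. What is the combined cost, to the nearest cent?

pool pump: Runtime = 4 h/day × 365 days = 1460 h
pool pump: 0.93 kW × 1460 h = 1357.8 kWh
space heater: Runtime = 24 h × 56 = 1344 h
space heater: 1.42 kW × 1344 h = 1908.48 kWh
desktop computer: Runtime = 24 h × 27 = 648 h
desktop computer: 0.42 kW × 648 h = 272.16 kWh
rice cooker: Runtime = 30 min × 31 = 930 min = 15.5 h
rice cooker: 0.72 kW × 15.5 h = 11.16 kWh
Total energy = 3549.6 kWh
Cost = 3549.6 × $0.20 = $709.92

$709.92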